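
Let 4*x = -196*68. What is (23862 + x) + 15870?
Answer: 36400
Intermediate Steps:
x = -3332 (x = (-196*68)/4 = (¼)*(-13328) = -3332)
(23862 + x) + 15870 = (23862 - 3332) + 15870 = 20530 + 15870 = 36400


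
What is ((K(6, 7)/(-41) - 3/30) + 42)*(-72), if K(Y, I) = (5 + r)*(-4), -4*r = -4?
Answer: -627084/205 ≈ -3058.9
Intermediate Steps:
r = 1 (r = -¼*(-4) = 1)
K(Y, I) = -24 (K(Y, I) = (5 + 1)*(-4) = 6*(-4) = -24)
((K(6, 7)/(-41) - 3/30) + 42)*(-72) = ((-24/(-41) - 3/30) + 42)*(-72) = ((-24*(-1/41) - 3*1/30) + 42)*(-72) = ((24/41 - ⅒) + 42)*(-72) = (199/410 + 42)*(-72) = (17419/410)*(-72) = -627084/205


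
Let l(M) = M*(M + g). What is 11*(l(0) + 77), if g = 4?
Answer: 847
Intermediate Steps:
l(M) = M*(4 + M) (l(M) = M*(M + 4) = M*(4 + M))
11*(l(0) + 77) = 11*(0*(4 + 0) + 77) = 11*(0*4 + 77) = 11*(0 + 77) = 11*77 = 847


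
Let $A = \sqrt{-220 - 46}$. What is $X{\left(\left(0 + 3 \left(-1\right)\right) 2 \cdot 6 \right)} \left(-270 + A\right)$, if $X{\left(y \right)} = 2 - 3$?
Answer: $270 - i \sqrt{266} \approx 270.0 - 16.31 i$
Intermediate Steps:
$X{\left(y \right)} = -1$
$A = i \sqrt{266}$ ($A = \sqrt{-266} = i \sqrt{266} \approx 16.31 i$)
$X{\left(\left(0 + 3 \left(-1\right)\right) 2 \cdot 6 \right)} \left(-270 + A\right) = - (-270 + i \sqrt{266}) = 270 - i \sqrt{266}$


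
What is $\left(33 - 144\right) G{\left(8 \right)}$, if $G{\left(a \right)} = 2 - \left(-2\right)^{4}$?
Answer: $1554$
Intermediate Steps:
$G{\left(a \right)} = -14$ ($G{\left(a \right)} = 2 - 16 = -14$)
$\left(33 - 144\right) G{\left(8 \right)} = \left(33 - 144\right) \left(-14\right) = \left(-111\right) \left(-14\right) = 1554$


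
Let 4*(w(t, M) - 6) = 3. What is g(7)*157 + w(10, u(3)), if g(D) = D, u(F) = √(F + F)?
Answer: 4423/4 ≈ 1105.8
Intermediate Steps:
u(F) = √2*√F (u(F) = √(2*F) = √2*√F)
w(t, M) = 27/4 (w(t, M) = 6 + (¼)*3 = 6 + ¾ = 27/4)
g(7)*157 + w(10, u(3)) = 7*157 + 27/4 = 1099 + 27/4 = 4423/4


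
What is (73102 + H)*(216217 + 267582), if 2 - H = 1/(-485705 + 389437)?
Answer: 3404772169781527/96268 ≈ 3.5368e+10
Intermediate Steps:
H = 192537/96268 (H = 2 - 1/(-485705 + 389437) = 2 - 1/(-96268) = 2 - 1*(-1/96268) = 2 + 1/96268 = 192537/96268 ≈ 2.0000)
(73102 + H)*(216217 + 267582) = (73102 + 192537/96268)*(216217 + 267582) = (7037575873/96268)*483799 = 3404772169781527/96268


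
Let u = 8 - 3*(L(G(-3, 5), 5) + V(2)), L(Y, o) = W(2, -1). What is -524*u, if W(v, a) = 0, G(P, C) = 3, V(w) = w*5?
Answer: 11528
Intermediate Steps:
V(w) = 5*w
L(Y, o) = 0
u = -22 (u = 8 - 3*(0 + 5*2) = 8 - 3*(0 + 10) = 8 - 3*10 = 8 - 30 = -22)
-524*u = -524*(-22) = 11528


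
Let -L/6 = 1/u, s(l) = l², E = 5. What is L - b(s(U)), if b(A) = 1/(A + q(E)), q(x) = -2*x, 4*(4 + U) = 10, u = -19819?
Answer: 79462/614389 ≈ 0.12933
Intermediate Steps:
U = -3/2 (U = -4 + (¼)*10 = -4 + 5/2 = -3/2 ≈ -1.5000)
b(A) = 1/(-10 + A) (b(A) = 1/(A - 2*5) = 1/(A - 10) = 1/(-10 + A))
L = 6/19819 (L = -6/(-19819) = -6*(-1/19819) = 6/19819 ≈ 0.00030274)
L - b(s(U)) = 6/19819 - 1/(-10 + (-3/2)²) = 6/19819 - 1/(-10 + 9/4) = 6/19819 - 1/(-31/4) = 6/19819 - 1*(-4/31) = 6/19819 + 4/31 = 79462/614389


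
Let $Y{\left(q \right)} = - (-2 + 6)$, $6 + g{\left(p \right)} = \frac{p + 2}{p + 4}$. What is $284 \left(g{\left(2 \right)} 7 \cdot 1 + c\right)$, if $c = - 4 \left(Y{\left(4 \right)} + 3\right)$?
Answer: $- \frac{28400}{3} \approx -9466.7$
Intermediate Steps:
$g{\left(p \right)} = -6 + \frac{2 + p}{4 + p}$ ($g{\left(p \right)} = -6 + \frac{p + 2}{p + 4} = -6 + \frac{2 + p}{4 + p}$)
$Y{\left(q \right)} = -4$ ($Y{\left(q \right)} = \left(-1\right) 4 = -4$)
$c = 4$ ($c = - 4 \left(-4 + 3\right) = \left(-4\right) \left(-1\right) = 4$)
$284 \left(g{\left(2 \right)} 7 \cdot 1 + c\right) = 284 \left(\frac{-22 - 10}{4 + 2} \cdot 7 \cdot 1 + 4\right) = 284 \left(\frac{-22 - 10}{6} \cdot 7 \cdot 1 + 4\right) = 284 \left(\frac{1}{6} \left(-32\right) 7 \cdot 1 + 4\right) = 284 \left(\left(- \frac{16}{3}\right) 7 \cdot 1 + 4\right) = 284 \left(\left(- \frac{112}{3}\right) 1 + 4\right) = 284 \left(- \frac{112}{3} + 4\right) = 284 \left(- \frac{100}{3}\right) = - \frac{28400}{3}$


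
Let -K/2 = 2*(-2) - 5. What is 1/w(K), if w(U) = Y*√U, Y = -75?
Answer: -√2/450 ≈ -0.0031427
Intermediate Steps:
K = 18 (K = -2*(2*(-2) - 5) = -2*(-4 - 5) = -2*(-9) = 18)
w(U) = -75*√U
1/w(K) = 1/(-225*√2) = -√2/450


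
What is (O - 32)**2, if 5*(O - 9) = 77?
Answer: 1444/25 ≈ 57.760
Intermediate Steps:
O = 122/5 (O = 9 + (1/5)*77 = 9 + 77/5 = 122/5 ≈ 24.400)
(O - 32)**2 = (122/5 - 32)**2 = (-38/5)**2 = 1444/25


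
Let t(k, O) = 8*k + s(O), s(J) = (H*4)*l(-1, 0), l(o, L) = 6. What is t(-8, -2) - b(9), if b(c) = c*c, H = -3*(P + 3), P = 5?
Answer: -721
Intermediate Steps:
H = -24 (H = -3*(5 + 3) = -3*8 = -24)
b(c) = c**2
s(J) = -576 (s(J) = -24*4*6 = -96*6 = -576)
t(k, O) = -576 + 8*k (t(k, O) = 8*k - 576 = -576 + 8*k)
t(-8, -2) - b(9) = (-576 + 8*(-8)) - 1*9**2 = (-576 - 64) - 1*81 = -640 - 81 = -721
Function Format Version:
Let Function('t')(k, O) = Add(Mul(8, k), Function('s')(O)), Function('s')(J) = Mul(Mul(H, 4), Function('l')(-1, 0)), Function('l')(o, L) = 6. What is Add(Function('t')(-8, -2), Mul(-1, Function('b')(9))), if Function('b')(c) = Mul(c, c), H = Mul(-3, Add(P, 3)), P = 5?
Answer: -721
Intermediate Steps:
H = -24 (H = Mul(-3, Add(5, 3)) = Mul(-3, 8) = -24)
Function('b')(c) = Pow(c, 2)
Function('s')(J) = -576 (Function('s')(J) = Mul(Mul(-24, 4), 6) = Mul(-96, 6) = -576)
Function('t')(k, O) = Add(-576, Mul(8, k)) (Function('t')(k, O) = Add(Mul(8, k), -576) = Add(-576, Mul(8, k)))
Add(Function('t')(-8, -2), Mul(-1, Function('b')(9))) = Add(Add(-576, Mul(8, -8)), Mul(-1, Pow(9, 2))) = Add(Add(-576, -64), Mul(-1, 81)) = Add(-640, -81) = -721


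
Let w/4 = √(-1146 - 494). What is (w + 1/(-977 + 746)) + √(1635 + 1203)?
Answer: -1/231 + √2838 + 8*I*√410 ≈ 53.269 + 161.99*I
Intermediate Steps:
w = 8*I*√410 (w = 4*√(-1146 - 494) = 4*√(-1640) = 4*(2*I*√410) = 8*I*√410 ≈ 161.99*I)
(w + 1/(-977 + 746)) + √(1635 + 1203) = (8*I*√410 + 1/(-977 + 746)) + √(1635 + 1203) = (8*I*√410 + 1/(-231)) + √2838 = (8*I*√410 - 1/231) + √2838 = (-1/231 + 8*I*√410) + √2838 = -1/231 + √2838 + 8*I*√410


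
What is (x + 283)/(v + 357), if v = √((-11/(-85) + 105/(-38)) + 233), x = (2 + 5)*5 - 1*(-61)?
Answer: 437028690/410916187 - 379*√2403388090/410916187 ≈ 1.0183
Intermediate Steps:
x = 96 (x = 7*5 + 61 = 35 + 61 = 96)
v = √2403388090/3230 (v = √((-11*(-1/85) + 105*(-1/38)) + 233) = √((11/85 - 105/38) + 233) = √(-8507/3230 + 233) = √(744083/3230) = √2403388090/3230 ≈ 15.178)
(x + 283)/(v + 357) = (96 + 283)/(√2403388090/3230 + 357) = 379/(357 + √2403388090/3230)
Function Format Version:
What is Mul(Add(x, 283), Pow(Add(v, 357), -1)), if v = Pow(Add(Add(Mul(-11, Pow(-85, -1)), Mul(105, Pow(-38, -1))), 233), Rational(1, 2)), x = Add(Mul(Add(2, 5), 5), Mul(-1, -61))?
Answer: Add(Rational(437028690, 410916187), Mul(Rational(-379, 410916187), Pow(2403388090, Rational(1, 2)))) ≈ 1.0183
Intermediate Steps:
x = 96 (x = Add(Mul(7, 5), 61) = Add(35, 61) = 96)
v = Mul(Rational(1, 3230), Pow(2403388090, Rational(1, 2))) (v = Pow(Add(Add(Mul(-11, Rational(-1, 85)), Mul(105, Rational(-1, 38))), 233), Rational(1, 2)) = Pow(Add(Add(Rational(11, 85), Rational(-105, 38)), 233), Rational(1, 2)) = Pow(Add(Rational(-8507, 3230), 233), Rational(1, 2)) = Pow(Rational(744083, 3230), Rational(1, 2)) = Mul(Rational(1, 3230), Pow(2403388090, Rational(1, 2))) ≈ 15.178)
Mul(Add(x, 283), Pow(Add(v, 357), -1)) = Mul(Add(96, 283), Pow(Add(Mul(Rational(1, 3230), Pow(2403388090, Rational(1, 2))), 357), -1)) = Mul(379, Pow(Add(357, Mul(Rational(1, 3230), Pow(2403388090, Rational(1, 2)))), -1))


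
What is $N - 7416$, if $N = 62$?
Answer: $-7354$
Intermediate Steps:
$N - 7416 = 62 - 7416 = -7354$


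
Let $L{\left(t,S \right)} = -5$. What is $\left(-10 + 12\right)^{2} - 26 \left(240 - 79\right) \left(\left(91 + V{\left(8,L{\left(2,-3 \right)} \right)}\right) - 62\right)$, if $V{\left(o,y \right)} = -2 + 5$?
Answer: $-133948$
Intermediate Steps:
$V{\left(o,y \right)} = 3$
$\left(-10 + 12\right)^{2} - 26 \left(240 - 79\right) \left(\left(91 + V{\left(8,L{\left(2,-3 \right)} \right)}\right) - 62\right) = \left(-10 + 12\right)^{2} - 26 \left(240 - 79\right) \left(\left(91 + 3\right) - 62\right) = 2^{2} - 26 \cdot 161 \left(94 - 62\right) = 4 - 26 \cdot 161 \cdot 32 = 4 - 133952 = -133948$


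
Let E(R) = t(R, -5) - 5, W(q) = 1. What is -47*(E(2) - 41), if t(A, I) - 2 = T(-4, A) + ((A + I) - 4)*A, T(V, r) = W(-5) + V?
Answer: 2867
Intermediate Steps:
T(V, r) = 1 + V
t(A, I) = -1 + A*(-4 + A + I) (t(A, I) = 2 + ((1 - 4) + ((A + I) - 4)*A) = 2 + (-3 + (-4 + A + I)*A) = 2 + (-3 + A*(-4 + A + I)) = -1 + A*(-4 + A + I))
E(R) = -6 + R² - 9*R (E(R) = (-1 + R² - 4*R + R*(-5)) - 5 = (-1 + R² - 4*R - 5*R) - 5 = (-1 + R² - 9*R) - 5 = -6 + R² - 9*R)
-47*(E(2) - 41) = -47*((-6 + 2² - 9*2) - 41) = -47*((-6 + 4 - 18) - 41) = -47*(-20 - 41) = -47*(-61) = 2867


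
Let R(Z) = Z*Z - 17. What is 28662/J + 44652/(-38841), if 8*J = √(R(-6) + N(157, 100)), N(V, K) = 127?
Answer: -14884/12947 + 114648*√146/73 ≈ 18976.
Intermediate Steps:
R(Z) = -17 + Z² (R(Z) = Z² - 17 = -17 + Z²)
J = √146/8 (J = √((-17 + (-6)²) + 127)/8 = √((-17 + 36) + 127)/8 = √(19 + 127)/8 = √146/8 ≈ 1.5104)
28662/J + 44652/(-38841) = 28662/((√146/8)) + 44652/(-38841) = 28662*(4*√146/73) + 44652*(-1/38841) = 114648*√146/73 - 14884/12947 = -14884/12947 + 114648*√146/73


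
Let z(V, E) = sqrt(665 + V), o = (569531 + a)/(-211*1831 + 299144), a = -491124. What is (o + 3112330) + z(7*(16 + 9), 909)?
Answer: 271385760603/87197 + 2*sqrt(210) ≈ 3.1124e+6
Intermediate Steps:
o = -78407/87197 (o = (569531 - 491124)/(-211*1831 + 299144) = 78407/(-386341 + 299144) = 78407/(-87197) = 78407*(-1/87197) = -78407/87197 ≈ -0.89919)
(o + 3112330) + z(7*(16 + 9), 909) = (-78407/87197 + 3112330) + sqrt(665 + 7*(16 + 9)) = 271385760603/87197 + sqrt(665 + 7*25) = 271385760603/87197 + sqrt(665 + 175) = 271385760603/87197 + sqrt(840) = 271385760603/87197 + 2*sqrt(210)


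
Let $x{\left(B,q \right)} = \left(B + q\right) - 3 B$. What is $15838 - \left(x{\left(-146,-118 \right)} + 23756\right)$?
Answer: $-8092$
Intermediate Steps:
$x{\left(B,q \right)} = q - 2 B$
$15838 - \left(x{\left(-146,-118 \right)} + 23756\right) = 15838 - \left(\left(-118 - -292\right) + 23756\right) = 15838 - \left(\left(-118 + 292\right) + 23756\right) = 15838 - \left(174 + 23756\right) = 15838 - 23930 = -8092$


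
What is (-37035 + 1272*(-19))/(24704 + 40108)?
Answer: -20401/21604 ≈ -0.94432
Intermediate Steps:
(-37035 + 1272*(-19))/(24704 + 40108) = (-37035 - 24168)/64812 = -61203*1/64812 = -20401/21604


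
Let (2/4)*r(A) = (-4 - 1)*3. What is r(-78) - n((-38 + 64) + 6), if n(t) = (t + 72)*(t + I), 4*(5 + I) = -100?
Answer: -238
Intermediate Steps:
I = -30 (I = -5 + (¼)*(-100) = -5 - 25 = -30)
r(A) = -30 (r(A) = 2*((-4 - 1)*3) = 2*(-5*3) = 2*(-15) = -30)
n(t) = (-30 + t)*(72 + t) (n(t) = (t + 72)*(t - 30) = (72 + t)*(-30 + t) = (-30 + t)*(72 + t))
r(-78) - n((-38 + 64) + 6) = -30 - (-2160 + ((-38 + 64) + 6)² + 42*((-38 + 64) + 6)) = -30 - (-2160 + (26 + 6)² + 42*(26 + 6)) = -30 - (-2160 + 32² + 42*32) = -30 - (-2160 + 1024 + 1344) = -30 - 1*208 = -30 - 208 = -238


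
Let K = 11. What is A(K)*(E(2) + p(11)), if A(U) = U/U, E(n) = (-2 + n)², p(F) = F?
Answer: 11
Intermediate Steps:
A(U) = 1
A(K)*(E(2) + p(11)) = 1*((-2 + 2)² + 11) = 1*(0² + 11) = 1*(0 + 11) = 1*11 = 11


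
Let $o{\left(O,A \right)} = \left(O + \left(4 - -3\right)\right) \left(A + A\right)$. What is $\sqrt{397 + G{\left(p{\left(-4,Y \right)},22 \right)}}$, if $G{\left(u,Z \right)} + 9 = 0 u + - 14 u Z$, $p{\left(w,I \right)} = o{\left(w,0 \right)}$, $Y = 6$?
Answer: $2 \sqrt{97} \approx 19.698$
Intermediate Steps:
$o{\left(O,A \right)} = 2 A \left(7 + O\right)$ ($o{\left(O,A \right)} = \left(O + \left(4 + 3\right)\right) 2 A = \left(O + 7\right) 2 A = \left(7 + O\right) 2 A = 2 A \left(7 + O\right)$)
$p{\left(w,I \right)} = 0$ ($p{\left(w,I \right)} = 2 \cdot 0 \left(7 + w\right) = 0$)
$G{\left(u,Z \right)} = -9 - 14 Z u$ ($G{\left(u,Z \right)} = -9 + \left(0 u + - 14 u Z\right) = -9 + \left(0 - 14 Z u\right) = -9 - 14 Z u$)
$\sqrt{397 + G{\left(p{\left(-4,Y \right)},22 \right)}} = \sqrt{397 - \left(9 + 308 \cdot 0\right)} = \sqrt{397 + \left(-9 + 0\right)} = \sqrt{397 - 9} = \sqrt{388} = 2 \sqrt{97}$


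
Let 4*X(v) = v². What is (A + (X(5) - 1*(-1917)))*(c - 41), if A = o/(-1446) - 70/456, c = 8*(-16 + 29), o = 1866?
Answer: 1108793679/9158 ≈ 1.2107e+5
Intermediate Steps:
X(v) = v²/4
c = 104 (c = 8*13 = 104)
A = -79343/54948 (A = 1866/(-1446) - 70/456 = 1866*(-1/1446) - 70*1/456 = -311/241 - 35/228 = -79343/54948 ≈ -1.4440)
(A + (X(5) - 1*(-1917)))*(c - 41) = (-79343/54948 + ((¼)*5² - 1*(-1917)))*(104 - 41) = (-79343/54948 + ((¼)*25 + 1917))*63 = (-79343/54948 + (25/4 + 1917))*63 = (-79343/54948 + 7693/4)*63 = (52799699/27474)*63 = 1108793679/9158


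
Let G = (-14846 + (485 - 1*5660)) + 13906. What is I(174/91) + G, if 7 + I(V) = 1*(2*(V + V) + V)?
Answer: -556232/91 ≈ -6112.4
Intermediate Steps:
I(V) = -7 + 5*V (I(V) = -7 + 1*(2*(V + V) + V) = -7 + 1*(2*(2*V) + V) = -7 + 1*(4*V + V) = -7 + 1*(5*V) = -7 + 5*V)
G = -6115 (G = (-14846 + (485 - 5660)) + 13906 = (-14846 - 5175) + 13906 = -20021 + 13906 = -6115)
I(174/91) + G = (-7 + 5*(174/91)) - 6115 = (-7 + 870/91) - 6115 = 233/91 - 6115 = -556232/91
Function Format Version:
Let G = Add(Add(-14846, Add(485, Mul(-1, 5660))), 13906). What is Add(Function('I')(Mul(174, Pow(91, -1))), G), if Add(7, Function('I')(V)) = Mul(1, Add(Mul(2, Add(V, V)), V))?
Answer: Rational(-556232, 91) ≈ -6112.4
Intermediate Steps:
Function('I')(V) = Add(-7, Mul(5, V)) (Function('I')(V) = Add(-7, Mul(1, Add(Mul(2, Add(V, V)), V))) = Add(-7, Mul(1, Add(Mul(2, Mul(2, V)), V))) = Add(-7, Mul(1, Add(Mul(4, V), V))) = Add(-7, Mul(1, Mul(5, V))) = Add(-7, Mul(5, V)))
G = -6115 (G = Add(Add(-14846, Add(485, -5660)), 13906) = Add(Add(-14846, -5175), 13906) = Add(-20021, 13906) = -6115)
Add(Function('I')(Mul(174, Pow(91, -1))), G) = Add(Add(-7, Mul(5, Mul(174, Pow(91, -1)))), -6115) = Add(Add(-7, Mul(5, Mul(174, Rational(1, 91)))), -6115) = Add(Add(-7, Mul(5, Rational(174, 91))), -6115) = Add(Add(-7, Rational(870, 91)), -6115) = Add(Rational(233, 91), -6115) = Rational(-556232, 91)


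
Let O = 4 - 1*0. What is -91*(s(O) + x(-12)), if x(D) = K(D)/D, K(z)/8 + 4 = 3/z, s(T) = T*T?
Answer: -10283/6 ≈ -1713.8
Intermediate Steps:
O = 4 (O = 4 + 0 = 4)
s(T) = T²
K(z) = -32 + 24/z (K(z) = -32 + 8*(3/z) = -32 + 24/z)
x(D) = (-32 + 24/D)/D
-91*(s(O) + x(-12)) = -91*(4² + 8*(3 - 4*(-12))/(-12)²) = -91*(16 + 8*(1/144)*(3 + 48)) = -91*(16 + 8*(1/144)*51) = -91*(16 + 17/6) = -91*113/6 = -10283/6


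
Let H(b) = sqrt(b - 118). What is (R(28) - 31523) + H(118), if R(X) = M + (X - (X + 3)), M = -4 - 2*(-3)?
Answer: -31524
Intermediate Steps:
M = 2 (M = -4 + 6 = 2)
H(b) = sqrt(-118 + b)
R(X) = -1 (R(X) = 2 + (X - (X + 3)) = 2 + (X - (3 + X)) = 2 + (X + (-3 - X)) = 2 - 3 = -1)
(R(28) - 31523) + H(118) = (-1 - 31523) + sqrt(-118 + 118) = -31524 + sqrt(0) = -31524 + 0 = -31524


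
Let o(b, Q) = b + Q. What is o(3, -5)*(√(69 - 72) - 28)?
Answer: 56 - 2*I*√3 ≈ 56.0 - 3.4641*I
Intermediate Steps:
o(b, Q) = Q + b
o(3, -5)*(√(69 - 72) - 28) = (-5 + 3)*(√(69 - 72) - 28) = -2*(√(-3) - 28) = -2*(I*√3 - 28) = -2*(-28 + I*√3) = 56 - 2*I*√3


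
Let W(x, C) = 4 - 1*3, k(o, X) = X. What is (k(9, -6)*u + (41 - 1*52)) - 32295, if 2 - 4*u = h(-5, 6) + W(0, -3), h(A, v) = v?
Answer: -64597/2 ≈ -32299.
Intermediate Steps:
W(x, C) = 1 (W(x, C) = 4 - 3 = 1)
u = -5/4 (u = ½ - (6 + 1)/4 = ½ - ¼*7 = ½ - 7/4 = -5/4 ≈ -1.2500)
(k(9, -6)*u + (41 - 1*52)) - 32295 = (-6*(-5/4) + (41 - 1*52)) - 32295 = (15/2 + (41 - 52)) - 32295 = (15/2 - 11) - 32295 = -7/2 - 32295 = -64597/2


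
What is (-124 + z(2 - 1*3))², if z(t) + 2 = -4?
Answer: 16900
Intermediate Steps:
z(t) = -6 (z(t) = -2 - 4 = -6)
(-124 + z(2 - 1*3))² = (-124 - 6)² = (-130)² = 16900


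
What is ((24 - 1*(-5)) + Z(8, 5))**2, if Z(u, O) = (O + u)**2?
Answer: 39204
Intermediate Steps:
((24 - 1*(-5)) + Z(8, 5))**2 = ((24 - 1*(-5)) + (5 + 8)**2)**2 = ((24 + 5) + 13**2)**2 = (29 + 169)**2 = 198**2 = 39204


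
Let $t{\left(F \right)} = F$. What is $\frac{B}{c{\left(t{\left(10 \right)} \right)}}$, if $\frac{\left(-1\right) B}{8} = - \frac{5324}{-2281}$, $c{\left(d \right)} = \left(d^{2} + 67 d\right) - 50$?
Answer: $- \frac{2662}{102645} \approx -0.025934$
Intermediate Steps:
$c{\left(d \right)} = -50 + d^{2} + 67 d$
$B = - \frac{42592}{2281}$ ($B = - 8 \left(- \frac{5324}{-2281}\right) = - 8 \left(\left(-5324\right) \left(- \frac{1}{2281}\right)\right) = \left(-8\right) \frac{5324}{2281} = - \frac{42592}{2281} \approx -18.673$)
$\frac{B}{c{\left(t{\left(10 \right)} \right)}} = - \frac{42592}{2281 \left(-50 + 10^{2} + 67 \cdot 10\right)} = - \frac{42592}{2281 \left(-50 + 100 + 670\right)} = - \frac{42592}{2281 \cdot 720} = \left(- \frac{42592}{2281}\right) \frac{1}{720} = - \frac{2662}{102645}$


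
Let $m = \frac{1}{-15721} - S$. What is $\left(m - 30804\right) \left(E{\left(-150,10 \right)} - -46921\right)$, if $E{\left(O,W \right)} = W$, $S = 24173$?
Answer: $- \frac{40562154400158}{15721} \approx -2.5801 \cdot 10^{9}$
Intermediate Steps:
$m = - \frac{380023734}{15721}$ ($m = \frac{1}{-15721} - 24173 = - \frac{1}{15721} - 24173 = - \frac{380023734}{15721} \approx -24173.0$)
$\left(m - 30804\right) \left(E{\left(-150,10 \right)} - -46921\right) = \left(- \frac{380023734}{15721} - 30804\right) \left(10 - -46921\right) = - \frac{864293418 \left(10 + 46921\right)}{15721} = \left(- \frac{864293418}{15721}\right) 46931 = - \frac{40562154400158}{15721}$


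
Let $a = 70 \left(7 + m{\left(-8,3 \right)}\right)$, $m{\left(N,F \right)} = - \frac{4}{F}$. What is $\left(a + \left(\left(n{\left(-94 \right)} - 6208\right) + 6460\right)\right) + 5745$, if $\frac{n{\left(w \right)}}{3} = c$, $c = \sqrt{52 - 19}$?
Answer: $\frac{19181}{3} + 3 \sqrt{33} \approx 6410.9$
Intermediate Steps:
$c = \sqrt{33} \approx 5.7446$
$n{\left(w \right)} = 3 \sqrt{33}$
$a = \frac{1190}{3}$ ($a = 70 \left(7 - \frac{4}{3}\right) = 70 \cdot \frac{17}{3} = \frac{1190}{3} \approx 396.67$)
$\left(a + \left(\left(n{\left(-94 \right)} - 6208\right) + 6460\right)\right) + 5745 = \left(\frac{1190}{3} + \left(\left(3 \sqrt{33} - 6208\right) + 6460\right)\right) + 5745 = \left(\frac{1190}{3} + \left(\left(-6208 + 3 \sqrt{33}\right) + 6460\right)\right) + 5745 = \left(\frac{1190}{3} + \left(252 + 3 \sqrt{33}\right)\right) + 5745 = \left(\frac{1946}{3} + 3 \sqrt{33}\right) + 5745 = \frac{19181}{3} + 3 \sqrt{33}$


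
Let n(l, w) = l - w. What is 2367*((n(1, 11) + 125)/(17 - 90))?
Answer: -272205/73 ≈ -3728.8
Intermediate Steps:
2367*((n(1, 11) + 125)/(17 - 90)) = 2367*(((1 - 1*11) + 125)/(17 - 90)) = 2367*(((1 - 11) + 125)/(-73)) = 2367*((-10 + 125)*(-1/73)) = 2367*(115*(-1/73)) = 2367*(-115/73) = -272205/73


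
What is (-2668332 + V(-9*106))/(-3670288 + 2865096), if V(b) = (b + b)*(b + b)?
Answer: -243033/201298 ≈ -1.2073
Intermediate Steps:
V(b) = 4*b² (V(b) = (2*b)*(2*b) = 4*b²)
(-2668332 + V(-9*106))/(-3670288 + 2865096) = (-2668332 + 4*(-9*106)²)/(-3670288 + 2865096) = (-2668332 + 4*(-954)²)/(-805192) = (-2668332 + 4*910116)*(-1/805192) = (-2668332 + 3640464)*(-1/805192) = 972132*(-1/805192) = -243033/201298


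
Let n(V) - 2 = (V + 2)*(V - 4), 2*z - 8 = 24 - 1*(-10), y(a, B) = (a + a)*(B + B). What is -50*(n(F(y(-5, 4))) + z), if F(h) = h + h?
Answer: -1296750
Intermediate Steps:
y(a, B) = 4*B*a (y(a, B) = (2*a)*(2*B) = 4*B*a)
F(h) = 2*h
z = 21 (z = 4 + (24 - 1*(-10))/2 = 4 + (24 + 10)/2 = 4 + (½)*34 = 4 + 17 = 21)
n(V) = 2 + (-4 + V)*(2 + V) (n(V) = 2 + (V + 2)*(V - 4) = 2 + (2 + V)*(-4 + V) = 2 + (-4 + V)*(2 + V))
-50*(n(F(y(-5, 4))) + z) = -50*((-6 + (2*(4*4*(-5)))² - 4*4*4*(-5)) + 21) = -50*((-6 + (2*(-80))² - 4*(-80)) + 21) = -50*((-6 + (-160)² - 2*(-160)) + 21) = -50*((-6 + 25600 + 320) + 21) = -50*(25914 + 21) = -50*25935 = -1296750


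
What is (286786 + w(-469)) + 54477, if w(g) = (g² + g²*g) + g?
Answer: -102600954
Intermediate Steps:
w(g) = g + g² + g³ (w(g) = (g² + g³) + g = g + g² + g³)
(286786 + w(-469)) + 54477 = (286786 - 469*(1 - 469 + (-469)²)) + 54477 = (286786 - 469*(1 - 469 + 219961)) + 54477 = (286786 - 469*219493) + 54477 = (286786 - 102942217) + 54477 = -102655431 + 54477 = -102600954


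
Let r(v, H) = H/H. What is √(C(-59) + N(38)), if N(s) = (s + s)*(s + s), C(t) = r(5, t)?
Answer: √5777 ≈ 76.007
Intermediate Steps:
r(v, H) = 1
C(t) = 1
N(s) = 4*s² (N(s) = (2*s)*(2*s) = 4*s²)
√(C(-59) + N(38)) = √(1 + 4*38²) = √(1 + 4*1444) = √(1 + 5776) = √5777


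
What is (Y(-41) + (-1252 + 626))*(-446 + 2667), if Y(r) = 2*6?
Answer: -1363694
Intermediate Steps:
Y(r) = 12
(Y(-41) + (-1252 + 626))*(-446 + 2667) = (12 + (-1252 + 626))*(-446 + 2667) = (12 - 626)*2221 = -614*2221 = -1363694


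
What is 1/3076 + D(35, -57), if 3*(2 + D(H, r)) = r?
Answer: -64595/3076 ≈ -21.000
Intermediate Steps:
D(H, r) = -2 + r/3
1/3076 + D(35, -57) = 1/3076 + (-2 + (⅓)*(-57)) = 1/3076 + (-2 - 19) = 1/3076 - 21 = -64595/3076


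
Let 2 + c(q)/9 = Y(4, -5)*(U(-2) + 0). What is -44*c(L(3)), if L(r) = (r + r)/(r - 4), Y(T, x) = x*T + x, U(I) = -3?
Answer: -28908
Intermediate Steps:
Y(T, x) = x + T*x (Y(T, x) = T*x + x = x + T*x)
L(r) = 2*r/(-4 + r) (L(r) = (2*r)/(-4 + r) = 2*r/(-4 + r))
c(q) = 657 (c(q) = -18 + 9*((-5*(1 + 4))*(-3 + 0)) = -18 + 9*(-5*5*(-3)) = -18 + 9*(-25*(-3)) = -18 + 9*75 = -18 + 675 = 657)
-44*c(L(3)) = -44*657 = -28908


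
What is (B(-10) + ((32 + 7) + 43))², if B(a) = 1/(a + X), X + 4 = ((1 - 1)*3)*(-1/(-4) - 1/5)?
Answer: 1315609/196 ≈ 6712.3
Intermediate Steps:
X = -4 (X = -4 + ((1 - 1)*3)*(-1/(-4) - 1/5) = -4 + (0*3)*(-1*(-¼) - 1*⅕) = -4 + 0*(¼ - ⅕) = -4 + 0*(1/20) = -4 + 0 = -4)
B(a) = 1/(-4 + a) (B(a) = 1/(a - 4) = 1/(-4 + a))
(B(-10) + ((32 + 7) + 43))² = (1/(-4 - 10) + ((32 + 7) + 43))² = (1/(-14) + (39 + 43))² = (-1/14 + 82)² = (1147/14)² = 1315609/196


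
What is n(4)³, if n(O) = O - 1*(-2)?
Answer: 216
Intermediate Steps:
n(O) = 2 + O (n(O) = O + 2 = 2 + O)
n(4)³ = (2 + 4)³ = 6³ = 216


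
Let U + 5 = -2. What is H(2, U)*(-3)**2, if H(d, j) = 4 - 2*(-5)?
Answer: 126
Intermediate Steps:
U = -7 (U = -5 - 2 = -7)
H(d, j) = 14 (H(d, j) = 4 + 10 = 14)
H(2, U)*(-3)**2 = 14*(-3)**2 = 14*9 = 126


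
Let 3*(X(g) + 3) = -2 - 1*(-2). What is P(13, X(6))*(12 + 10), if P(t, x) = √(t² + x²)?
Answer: 22*√178 ≈ 293.52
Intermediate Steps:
X(g) = -3 (X(g) = -3 + (-2 - 1*(-2))/3 = -3 + (-2 + 2)/3 = -3 + (⅓)*0 = -3 + 0 = -3)
P(13, X(6))*(12 + 10) = √(13² + (-3)²)*(12 + 10) = √(169 + 9)*22 = √178*22 = 22*√178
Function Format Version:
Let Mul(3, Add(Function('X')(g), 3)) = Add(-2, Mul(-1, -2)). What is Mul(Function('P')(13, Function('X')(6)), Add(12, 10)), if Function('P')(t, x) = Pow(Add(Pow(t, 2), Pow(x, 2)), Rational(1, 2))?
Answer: Mul(22, Pow(178, Rational(1, 2))) ≈ 293.52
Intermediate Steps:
Function('X')(g) = -3 (Function('X')(g) = Add(-3, Mul(Rational(1, 3), Add(-2, Mul(-1, -2)))) = Add(-3, Mul(Rational(1, 3), Add(-2, 2))) = Add(-3, Mul(Rational(1, 3), 0)) = Add(-3, 0) = -3)
Mul(Function('P')(13, Function('X')(6)), Add(12, 10)) = Mul(Pow(Add(Pow(13, 2), Pow(-3, 2)), Rational(1, 2)), Add(12, 10)) = Mul(Pow(Add(169, 9), Rational(1, 2)), 22) = Mul(Pow(178, Rational(1, 2)), 22) = Mul(22, Pow(178, Rational(1, 2)))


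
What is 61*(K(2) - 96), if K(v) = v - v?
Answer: -5856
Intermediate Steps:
K(v) = 0
61*(K(2) - 96) = 61*(0 - 96) = 61*(-96) = -5856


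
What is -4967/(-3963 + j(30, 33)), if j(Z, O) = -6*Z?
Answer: 4967/4143 ≈ 1.1989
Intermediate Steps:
-4967/(-3963 + j(30, 33)) = -4967/(-3963 - 6*30) = -4967/(-3963 - 180) = -4967/(-4143) = -4967*(-1/4143) = 4967/4143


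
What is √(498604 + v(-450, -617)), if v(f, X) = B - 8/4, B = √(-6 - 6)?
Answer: √(498602 + 2*I*√3) ≈ 706.12 + 0.002*I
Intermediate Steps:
B = 2*I*√3 (B = √(-12) = 2*I*√3 ≈ 3.4641*I)
v(f, X) = -2 + 2*I*√3 (v(f, X) = 2*I*√3 - 8/4 = 2*I*√3 - 8*¼ = 2*I*√3 - 2 = -2 + 2*I*√3)
√(498604 + v(-450, -617)) = √(498604 + (-2 + 2*I*√3)) = √(498602 + 2*I*√3)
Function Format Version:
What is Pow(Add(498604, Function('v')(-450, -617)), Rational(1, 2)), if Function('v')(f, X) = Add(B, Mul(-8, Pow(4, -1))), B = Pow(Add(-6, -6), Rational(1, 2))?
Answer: Pow(Add(498602, Mul(2, I, Pow(3, Rational(1, 2)))), Rational(1, 2)) ≈ Add(706.12, Mul(0.002, I))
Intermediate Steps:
B = Mul(2, I, Pow(3, Rational(1, 2))) (B = Pow(-12, Rational(1, 2)) = Mul(2, I, Pow(3, Rational(1, 2))) ≈ Mul(3.4641, I))
Function('v')(f, X) = Add(-2, Mul(2, I, Pow(3, Rational(1, 2)))) (Function('v')(f, X) = Add(Mul(2, I, Pow(3, Rational(1, 2))), Mul(-8, Pow(4, -1))) = Add(Mul(2, I, Pow(3, Rational(1, 2))), Mul(-8, Rational(1, 4))) = Add(Mul(2, I, Pow(3, Rational(1, 2))), -2) = Add(-2, Mul(2, I, Pow(3, Rational(1, 2)))))
Pow(Add(498604, Function('v')(-450, -617)), Rational(1, 2)) = Pow(Add(498604, Add(-2, Mul(2, I, Pow(3, Rational(1, 2))))), Rational(1, 2)) = Pow(Add(498602, Mul(2, I, Pow(3, Rational(1, 2)))), Rational(1, 2))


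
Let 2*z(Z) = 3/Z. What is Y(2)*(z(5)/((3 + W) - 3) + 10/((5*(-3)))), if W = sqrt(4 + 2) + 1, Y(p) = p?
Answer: -109/75 + 3*sqrt(6)/25 ≈ -1.1594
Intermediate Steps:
z(Z) = 3/(2*Z) (z(Z) = (3/Z)/2 = 3/(2*Z))
W = 1 + sqrt(6) (W = sqrt(6) + 1 = 1 + sqrt(6) ≈ 3.4495)
Y(2)*(z(5)/((3 + W) - 3) + 10/((5*(-3)))) = 2*(((3/2)/5)/((3 + (1 + sqrt(6))) - 3) + 10/((5*(-3)))) = 2*(((3/2)*(1/5))/((4 + sqrt(6)) - 3) + 10/(-15)) = 2*(3/(10*(1 + sqrt(6))) + 10*(-1/15)) = 2*(3/(10*(1 + sqrt(6))) - 2/3) = 2*(-2/3 + 3/(10*(1 + sqrt(6)))) = -4/3 + 3/(5*(1 + sqrt(6)))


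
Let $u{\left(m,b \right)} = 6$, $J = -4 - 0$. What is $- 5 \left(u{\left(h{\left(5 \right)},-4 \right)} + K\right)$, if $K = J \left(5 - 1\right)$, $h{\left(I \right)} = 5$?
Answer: $50$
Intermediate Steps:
$J = -4$ ($J = -4 + 0 = -4$)
$K = -16$ ($K = - 4 \left(5 - 1\right) = \left(-4\right) 4 = -16$)
$- 5 \left(u{\left(h{\left(5 \right)},-4 \right)} + K\right) = - 5 \left(6 - 16\right) = \left(-5\right) \left(-10\right) = 50$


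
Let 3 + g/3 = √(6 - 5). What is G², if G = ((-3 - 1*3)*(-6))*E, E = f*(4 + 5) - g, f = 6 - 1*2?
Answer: 2286144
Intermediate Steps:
f = 4 (f = 6 - 2 = 4)
g = -6 (g = -9 + 3*√(6 - 5) = -9 + 3*√1 = -9 + 3*1 = -9 + 3 = -6)
E = 42 (E = 4*(4 + 5) - 1*(-6) = 4*9 + 6 = 36 + 6 = 42)
G = 1512 (G = ((-3 - 1*3)*(-6))*42 = ((-3 - 3)*(-6))*42 = -6*(-6)*42 = 36*42 = 1512)
G² = 1512² = 2286144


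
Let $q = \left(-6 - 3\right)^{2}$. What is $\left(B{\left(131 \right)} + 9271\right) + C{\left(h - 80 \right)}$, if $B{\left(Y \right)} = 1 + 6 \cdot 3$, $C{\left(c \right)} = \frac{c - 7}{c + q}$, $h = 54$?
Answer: $\frac{46447}{5} \approx 9289.4$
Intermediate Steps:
$q = 81$ ($q = \left(-9\right)^{2} = 81$)
$C{\left(c \right)} = \frac{-7 + c}{81 + c}$ ($C{\left(c \right)} = \frac{c - 7}{c + 81} = \frac{-7 + c}{81 + c}$)
$B{\left(Y \right)} = 19$ ($B{\left(Y \right)} = 1 + 18 = 19$)
$\left(B{\left(131 \right)} + 9271\right) + C{\left(h - 80 \right)} = \left(19 + 9271\right) + \frac{-7 + \left(54 - 80\right)}{81 + \left(54 - 80\right)} = 9290 + \frac{-7 + \left(54 - 80\right)}{81 + \left(54 - 80\right)} = 9290 + \frac{-7 - 26}{81 - 26} = 9290 + \frac{1}{55} \left(-33\right) = 9290 - \frac{3}{5} = \frac{46447}{5}$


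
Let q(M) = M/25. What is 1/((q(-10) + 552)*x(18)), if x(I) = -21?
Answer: -5/57918 ≈ -8.6329e-5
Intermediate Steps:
q(M) = M/25 (q(M) = M*(1/25) = M/25)
1/((q(-10) + 552)*x(18)) = 1/(((1/25)*(-10) + 552)*(-21)) = -1/21/(-⅖ + 552) = -1/21/(2758/5) = (5/2758)*(-1/21) = -5/57918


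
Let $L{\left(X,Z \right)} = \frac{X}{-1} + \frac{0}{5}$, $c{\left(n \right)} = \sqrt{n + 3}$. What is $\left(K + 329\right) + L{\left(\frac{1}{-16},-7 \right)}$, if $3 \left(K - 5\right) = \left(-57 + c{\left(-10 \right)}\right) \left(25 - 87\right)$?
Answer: $\frac{24193}{16} - \frac{62 i \sqrt{7}}{3} \approx 1512.1 - 54.679 i$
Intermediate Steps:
$c{\left(n \right)} = \sqrt{3 + n}$
$K = 1183 - \frac{62 i \sqrt{7}}{3}$ ($K = 5 + \frac{\left(-57 + \sqrt{3 - 10}\right) \left(25 - 87\right)}{3} = 5 + \frac{\left(-57 + \sqrt{-7}\right) \left(-62\right)}{3} = 5 + \frac{\left(-57 + i \sqrt{7}\right) \left(-62\right)}{3} = 5 + \frac{3534 - 62 i \sqrt{7}}{3} = 5 + \left(1178 - \frac{62 i \sqrt{7}}{3}\right) = 1183 - \frac{62 i \sqrt{7}}{3} \approx 1183.0 - 54.679 i$)
$L{\left(X,Z \right)} = - X$ ($L{\left(X,Z \right)} = X \left(-1\right) + 0 \cdot \frac{1}{5} = - X + 0 = - X$)
$\left(K + 329\right) + L{\left(\frac{1}{-16},-7 \right)} = \left(\left(1183 - \frac{62 i \sqrt{7}}{3}\right) + 329\right) - \frac{1}{-16} = \left(1512 - \frac{62 i \sqrt{7}}{3}\right) - - \frac{1}{16} = \left(1512 - \frac{62 i \sqrt{7}}{3}\right) + \frac{1}{16} = \frac{24193}{16} - \frac{62 i \sqrt{7}}{3}$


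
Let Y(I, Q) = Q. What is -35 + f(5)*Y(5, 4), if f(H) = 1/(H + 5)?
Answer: -173/5 ≈ -34.600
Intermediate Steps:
f(H) = 1/(5 + H)
-35 + f(5)*Y(5, 4) = -35 + 4/(5 + 5) = -35 + 4/10 = -35 + (⅒)*4 = -35 + ⅖ = -173/5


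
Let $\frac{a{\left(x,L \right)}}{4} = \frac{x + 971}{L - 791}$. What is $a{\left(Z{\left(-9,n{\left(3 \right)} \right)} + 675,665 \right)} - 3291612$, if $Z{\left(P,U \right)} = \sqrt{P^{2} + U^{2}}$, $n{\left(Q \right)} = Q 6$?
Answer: $- \frac{207374848}{63} - \frac{2 \sqrt{5}}{7} \approx -3.2917 \cdot 10^{6}$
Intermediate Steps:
$n{\left(Q \right)} = 6 Q$
$a{\left(x,L \right)} = \frac{4 \left(971 + x\right)}{-791 + L}$ ($a{\left(x,L \right)} = 4 \frac{x + 971}{L - 791} = 4 \frac{971 + x}{-791 + L} = \frac{4 \left(971 + x\right)}{-791 + L}$)
$a{\left(Z{\left(-9,n{\left(3 \right)} \right)} + 675,665 \right)} - 3291612 = \frac{4 \left(971 + \left(\sqrt{\left(-9\right)^{2} + \left(6 \cdot 3\right)^{2}} + 675\right)\right)}{-791 + 665} - 3291612 = \frac{4 \left(971 + \left(\sqrt{81 + 18^{2}} + 675\right)\right)}{-126} - 3291612 = 4 \left(- \frac{1}{126}\right) \left(971 + \left(\sqrt{81 + 324} + 675\right)\right) - 3291612 = 4 \left(- \frac{1}{126}\right) \left(971 + \left(\sqrt{405} + 675\right)\right) - 3291612 = 4 \left(- \frac{1}{126}\right) \left(971 + \left(9 \sqrt{5} + 675\right)\right) - 3291612 = 4 \left(- \frac{1}{126}\right) \left(971 + \left(675 + 9 \sqrt{5}\right)\right) - 3291612 = 4 \left(- \frac{1}{126}\right) \left(1646 + 9 \sqrt{5}\right) - 3291612 = \left(- \frac{3292}{63} - \frac{2 \sqrt{5}}{7}\right) - 3291612 = - \frac{207374848}{63} - \frac{2 \sqrt{5}}{7}$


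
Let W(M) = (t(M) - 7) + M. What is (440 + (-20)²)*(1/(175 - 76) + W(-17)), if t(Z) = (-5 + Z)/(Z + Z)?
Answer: -11000080/561 ≈ -19608.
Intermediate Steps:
t(Z) = (-5 + Z)/(2*Z) (t(Z) = (-5 + Z)/((2*Z)) = (-5 + Z)*(1/(2*Z)) = (-5 + Z)/(2*Z))
W(M) = -7 + M + (-5 + M)/(2*M) (W(M) = ((-5 + M)/(2*M) - 7) + M = (-7 + (-5 + M)/(2*M)) + M = -7 + M + (-5 + M)/(2*M))
(440 + (-20)²)*(1/(175 - 76) + W(-17)) = (440 + (-20)²)*(1/(175 - 76) + (-13/2 - 17 - 5/2/(-17))) = (440 + 400)*(1/99 + (-13/2 - 17 - 5/2*(-1/17))) = 840*(1/99 + (-13/2 - 17 + 5/34)) = 840*(1/99 - 397/17) = 840*(-39286/1683) = -11000080/561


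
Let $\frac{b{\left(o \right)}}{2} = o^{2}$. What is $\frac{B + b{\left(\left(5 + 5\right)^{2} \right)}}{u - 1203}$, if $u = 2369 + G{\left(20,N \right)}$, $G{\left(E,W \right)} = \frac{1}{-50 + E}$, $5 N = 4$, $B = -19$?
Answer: $\frac{599430}{34979} \approx 17.137$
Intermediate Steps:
$N = \frac{4}{5}$ ($N = \frac{1}{5} \cdot 4 = \frac{4}{5} \approx 0.8$)
$b{\left(o \right)} = 2 o^{2}$
$u = \frac{71069}{30}$ ($u = 2369 + \frac{1}{-50 + 20} = 2369 + \frac{1}{-30} = 2369 - \frac{1}{30} = \frac{71069}{30} \approx 2369.0$)
$\frac{B + b{\left(\left(5 + 5\right)^{2} \right)}}{u - 1203} = \frac{-19 + 2 \left(\left(5 + 5\right)^{2}\right)^{2}}{\frac{71069}{30} - 1203} = \frac{-19 + 2 \left(10^{2}\right)^{2}}{\frac{34979}{30}} = \left(-19 + 2 \cdot 100^{2}\right) \frac{30}{34979} = \left(-19 + 2 \cdot 10000\right) \frac{30}{34979} = \left(-19 + 20000\right) \frac{30}{34979} = 19981 \cdot \frac{30}{34979} = \frac{599430}{34979}$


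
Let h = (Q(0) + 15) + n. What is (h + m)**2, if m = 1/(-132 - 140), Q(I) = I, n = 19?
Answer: 85507009/73984 ≈ 1155.8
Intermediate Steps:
m = -1/272 (m = 1/(-272) = -1/272 ≈ -0.0036765)
h = 34 (h = (0 + 15) + 19 = 15 + 19 = 34)
(h + m)**2 = (34 - 1/272)**2 = (9247/272)**2 = 85507009/73984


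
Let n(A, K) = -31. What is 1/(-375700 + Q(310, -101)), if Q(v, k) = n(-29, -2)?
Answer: -1/375731 ≈ -2.6615e-6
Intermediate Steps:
Q(v, k) = -31
1/(-375700 + Q(310, -101)) = 1/(-375700 - 31) = 1/(-375731) = -1/375731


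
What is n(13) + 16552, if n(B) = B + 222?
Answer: 16787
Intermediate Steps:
n(B) = 222 + B
n(13) + 16552 = (222 + 13) + 16552 = 235 + 16552 = 16787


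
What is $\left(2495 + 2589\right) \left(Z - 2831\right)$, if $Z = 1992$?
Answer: $-4265476$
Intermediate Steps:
$\left(2495 + 2589\right) \left(Z - 2831\right) = \left(2495 + 2589\right) \left(1992 - 2831\right) = 5084 \left(-839\right) = -4265476$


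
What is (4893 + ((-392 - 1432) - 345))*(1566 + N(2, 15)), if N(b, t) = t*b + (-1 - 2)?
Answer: 4339332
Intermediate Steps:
N(b, t) = -3 + b*t (N(b, t) = b*t - 3 = -3 + b*t)
(4893 + ((-392 - 1432) - 345))*(1566 + N(2, 15)) = (4893 + ((-392 - 1432) - 345))*(1566 + (-3 + 2*15)) = (4893 + (-1824 - 345))*(1566 + (-3 + 30)) = (4893 - 2169)*(1566 + 27) = 2724*1593 = 4339332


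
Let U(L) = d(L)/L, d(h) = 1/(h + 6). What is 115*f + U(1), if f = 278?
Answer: 223791/7 ≈ 31970.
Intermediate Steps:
d(h) = 1/(6 + h)
U(L) = 1/(L*(6 + L)) (U(L) = 1/((6 + L)*L) = 1/(L*(6 + L)))
115*f + U(1) = 115*278 + 1/(1*(6 + 1)) = 31970 + 1/7 = 31970 + 1*(⅐) = 31970 + ⅐ = 223791/7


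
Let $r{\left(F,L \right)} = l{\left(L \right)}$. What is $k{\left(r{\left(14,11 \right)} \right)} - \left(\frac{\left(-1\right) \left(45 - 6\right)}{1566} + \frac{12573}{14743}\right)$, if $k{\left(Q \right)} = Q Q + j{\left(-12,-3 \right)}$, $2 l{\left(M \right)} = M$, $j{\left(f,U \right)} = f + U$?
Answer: $\frac{221980409}{15391692} \approx 14.422$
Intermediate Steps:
$j{\left(f,U \right)} = U + f$
$l{\left(M \right)} = \frac{M}{2}$
$r{\left(F,L \right)} = \frac{L}{2}$
$k{\left(Q \right)} = -15 + Q^{2}$ ($k{\left(Q \right)} = Q Q - 15 = Q^{2} - 15 = -15 + Q^{2}$)
$k{\left(r{\left(14,11 \right)} \right)} - \left(\frac{\left(-1\right) \left(45 - 6\right)}{1566} + \frac{12573}{14743}\right) = \left(-15 + \left(\frac{1}{2} \cdot 11\right)^{2}\right) - \left(\frac{\left(-1\right) \left(45 - 6\right)}{1566} + \frac{12573}{14743}\right) = \left(-15 + \left(\frac{11}{2}\right)^{2}\right) - \left(\left(-1\right) 39 \cdot \frac{1}{1566} + 12573 \cdot \frac{1}{14743}\right) = \left(-15 + \frac{121}{4}\right) - \left(\left(-39\right) \frac{1}{1566} + \frac{12573}{14743}\right) = \frac{61}{4} - \left(- \frac{13}{522} + \frac{12573}{14743}\right) = \frac{61}{4} - \frac{6371447}{7695846} = \frac{221980409}{15391692}$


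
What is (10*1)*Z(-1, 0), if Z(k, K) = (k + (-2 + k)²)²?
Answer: 640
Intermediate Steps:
(10*1)*Z(-1, 0) = (10*1)*(-1 + (-2 - 1)²)² = 10*(-1 + (-3)²)² = 10*(-1 + 9)² = 10*8² = 10*64 = 640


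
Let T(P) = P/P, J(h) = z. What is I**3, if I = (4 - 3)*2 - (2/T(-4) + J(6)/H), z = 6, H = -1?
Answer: 216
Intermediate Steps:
J(h) = 6
T(P) = 1
I = 6 (I = (4 - 3)*2 - (2/1 + 6/(-1)) = 1*2 - (2*1 + 6*(-1)) = 2 - (2 - 6) = 2 - 1*(-4) = 2 + 4 = 6)
I**3 = 6**3 = 216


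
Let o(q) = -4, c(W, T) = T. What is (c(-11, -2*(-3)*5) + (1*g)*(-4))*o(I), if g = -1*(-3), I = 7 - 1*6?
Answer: -72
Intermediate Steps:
I = 1 (I = 7 - 6 = 1)
g = 3
(c(-11, -2*(-3)*5) + (1*g)*(-4))*o(I) = (-2*(-3)*5 + (1*3)*(-4))*(-4) = (6*5 + 3*(-4))*(-4) = (30 - 12)*(-4) = 18*(-4) = -72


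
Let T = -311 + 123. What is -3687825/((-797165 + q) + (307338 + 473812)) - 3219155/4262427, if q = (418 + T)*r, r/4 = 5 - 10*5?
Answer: 3106851413390/48945449241 ≈ 63.476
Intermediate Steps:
T = -188
r = -180 (r = 4*(5 - 10*5) = 4*(5 - 50) = 4*(-45) = -180)
q = -41400 (q = (418 - 188)*(-180) = 230*(-180) = -41400)
-3687825/((-797165 + q) + (307338 + 473812)) - 3219155/4262427 = -3687825/((-797165 - 41400) + (307338 + 473812)) - 3219155/4262427 = -3687825/(-838565 + 781150) - 3219155*1/4262427 = -3687825/(-57415) - 3219155/4262427 = -3687825*(-1/57415) - 3219155/4262427 = 737565/11483 - 3219155/4262427 = 3106851413390/48945449241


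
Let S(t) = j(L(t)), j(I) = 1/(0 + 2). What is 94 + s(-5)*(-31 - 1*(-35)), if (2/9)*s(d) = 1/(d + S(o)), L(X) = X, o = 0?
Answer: 90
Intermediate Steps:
j(I) = ½ (j(I) = 1/2 = ½)
S(t) = ½
s(d) = 9/(2*(½ + d)) (s(d) = 9/(2*(d + ½)) = 9/(2*(½ + d)))
94 + s(-5)*(-31 - 1*(-35)) = 94 + (9/(1 + 2*(-5)))*(-31 - 1*(-35)) = 94 + (9/(1 - 10))*(-31 + 35) = 94 + (9/(-9))*4 = 94 + (9*(-⅑))*4 = 94 - 1*4 = 94 - 4 = 90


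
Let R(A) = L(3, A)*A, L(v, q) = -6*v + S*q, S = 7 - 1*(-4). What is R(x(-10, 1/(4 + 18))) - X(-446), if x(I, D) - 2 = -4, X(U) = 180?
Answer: -100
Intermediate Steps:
S = 11 (S = 7 + 4 = 11)
x(I, D) = -2 (x(I, D) = 2 - 4 = -2)
L(v, q) = -6*v + 11*q
R(A) = A*(-18 + 11*A) (R(A) = (-6*3 + 11*A)*A = (-18 + 11*A)*A = A*(-18 + 11*A))
R(x(-10, 1/(4 + 18))) - X(-446) = -2*(-18 + 11*(-2)) - 1*180 = -2*(-18 - 22) - 180 = -2*(-40) - 180 = 80 - 180 = -100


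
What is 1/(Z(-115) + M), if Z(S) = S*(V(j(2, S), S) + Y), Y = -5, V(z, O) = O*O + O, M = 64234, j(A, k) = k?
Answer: -1/1442841 ≈ -6.9308e-7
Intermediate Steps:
V(z, O) = O + O² (V(z, O) = O² + O = O + O²)
Z(S) = S*(-5 + S*(1 + S)) (Z(S) = S*(S*(1 + S) - 5) = S*(-5 + S*(1 + S)))
1/(Z(-115) + M) = 1/(-115*(-5 - 115*(1 - 115)) + 64234) = 1/(-115*(-5 - 115*(-114)) + 64234) = 1/(-115*(-5 + 13110) + 64234) = 1/(-115*13105 + 64234) = 1/(-1507075 + 64234) = 1/(-1442841) = -1/1442841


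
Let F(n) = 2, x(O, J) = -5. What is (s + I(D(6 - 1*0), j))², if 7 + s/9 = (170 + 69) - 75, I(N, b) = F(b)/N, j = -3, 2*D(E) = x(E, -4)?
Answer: 49857721/25 ≈ 1.9943e+6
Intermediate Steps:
D(E) = -5/2 (D(E) = (½)*(-5) = -5/2)
I(N, b) = 2/N
s = 1413 (s = -63 + 9*((170 + 69) - 75) = -63 + 9*(239 - 75) = -63 + 9*164 = -63 + 1476 = 1413)
(s + I(D(6 - 1*0), j))² = (1413 + 2/(-5/2))² = (1413 + 2*(-⅖))² = (1413 - ⅘)² = (7061/5)² = 49857721/25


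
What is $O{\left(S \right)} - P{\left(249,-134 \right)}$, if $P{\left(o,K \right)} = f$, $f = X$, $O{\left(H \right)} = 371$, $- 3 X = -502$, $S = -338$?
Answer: $\frac{611}{3} \approx 203.67$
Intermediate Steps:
$X = \frac{502}{3}$ ($X = \left(- \frac{1}{3}\right) \left(-502\right) = \frac{502}{3} \approx 167.33$)
$f = \frac{502}{3} \approx 167.33$
$P{\left(o,K \right)} = \frac{502}{3}$
$O{\left(S \right)} - P{\left(249,-134 \right)} = 371 - \frac{502}{3} = \frac{611}{3}$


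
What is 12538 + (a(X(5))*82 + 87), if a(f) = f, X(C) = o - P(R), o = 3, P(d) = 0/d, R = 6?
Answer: 12871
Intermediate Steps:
P(d) = 0
X(C) = 3 (X(C) = 3 - 1*0 = 3 + 0 = 3)
12538 + (a(X(5))*82 + 87) = 12538 + (3*82 + 87) = 12538 + (246 + 87) = 12538 + 333 = 12871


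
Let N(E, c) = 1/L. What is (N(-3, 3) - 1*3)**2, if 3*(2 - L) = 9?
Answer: 16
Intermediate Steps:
L = -1 (L = 2 - 1/3*9 = 2 - 3 = -1)
N(E, c) = -1 (N(E, c) = 1/(-1) = -1)
(N(-3, 3) - 1*3)**2 = (-1 - 1*3)**2 = (-1 - 3)**2 = (-4)**2 = 16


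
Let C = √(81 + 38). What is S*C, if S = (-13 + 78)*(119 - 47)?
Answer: 4680*√119 ≈ 51053.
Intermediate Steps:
C = √119 ≈ 10.909
S = 4680 (S = 65*72 = 4680)
S*C = 4680*√119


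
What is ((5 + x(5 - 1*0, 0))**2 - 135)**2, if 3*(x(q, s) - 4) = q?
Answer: 36481/81 ≈ 450.38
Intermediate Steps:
x(q, s) = 4 + q/3
((5 + x(5 - 1*0, 0))**2 - 135)**2 = ((5 + (4 + (5 - 1*0)/3))**2 - 135)**2 = ((5 + (4 + (5 + 0)/3))**2 - 135)**2 = ((5 + (4 + (1/3)*5))**2 - 135)**2 = ((5 + (4 + 5/3))**2 - 135)**2 = ((5 + 17/3)**2 - 135)**2 = ((32/3)**2 - 135)**2 = (1024/9 - 135)**2 = (-191/9)**2 = 36481/81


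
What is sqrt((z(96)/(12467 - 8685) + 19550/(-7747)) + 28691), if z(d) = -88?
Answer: sqrt(1654617571817293)/240157 ≈ 169.38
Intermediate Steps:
sqrt((z(96)/(12467 - 8685) + 19550/(-7747)) + 28691) = sqrt((-88/(12467 - 8685) + 19550/(-7747)) + 28691) = sqrt((-88/3782 + 19550*(-1/7747)) + 28691) = sqrt((-88*1/3782 - 19550/7747) + 28691) = sqrt((-44/1891 - 19550/7747) + 28691) = sqrt(-611638/240157 + 28691) = sqrt(6889732849/240157) = sqrt(1654617571817293)/240157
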